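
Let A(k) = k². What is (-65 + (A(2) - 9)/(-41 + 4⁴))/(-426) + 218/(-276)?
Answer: -268469/421314 ≈ -0.63722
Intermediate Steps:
(-65 + (A(2) - 9)/(-41 + 4⁴))/(-426) + 218/(-276) = (-65 + (2² - 9)/(-41 + 4⁴))/(-426) + 218/(-276) = (-65 + (4 - 9)/(-41 + 256))*(-1/426) + 218*(-1/276) = (-65 - 5/215)*(-1/426) - 109/138 = (-65 - 5*1/215)*(-1/426) - 109/138 = (-65 - 1/43)*(-1/426) - 109/138 = -2796/43*(-1/426) - 109/138 = 466/3053 - 109/138 = -268469/421314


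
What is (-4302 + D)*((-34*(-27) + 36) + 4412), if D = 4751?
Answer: 2409334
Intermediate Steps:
(-4302 + D)*((-34*(-27) + 36) + 4412) = (-4302 + 4751)*((-34*(-27) + 36) + 4412) = 449*((918 + 36) + 4412) = 449*(954 + 4412) = 449*5366 = 2409334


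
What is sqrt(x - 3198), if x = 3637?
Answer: sqrt(439) ≈ 20.952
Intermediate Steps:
sqrt(x - 3198) = sqrt(3637 - 3198) = sqrt(439)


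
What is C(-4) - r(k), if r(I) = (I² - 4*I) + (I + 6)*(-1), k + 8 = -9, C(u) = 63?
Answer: -305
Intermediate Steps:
k = -17 (k = -8 - 9 = -17)
r(I) = -6 + I² - 5*I (r(I) = (I² - 4*I) + (6 + I)*(-1) = (I² - 4*I) + (-6 - I) = -6 + I² - 5*I)
C(-4) - r(k) = 63 - (-6 + (-17)² - 5*(-17)) = 63 - (-6 + 289 + 85) = 63 - 1*368 = 63 - 368 = -305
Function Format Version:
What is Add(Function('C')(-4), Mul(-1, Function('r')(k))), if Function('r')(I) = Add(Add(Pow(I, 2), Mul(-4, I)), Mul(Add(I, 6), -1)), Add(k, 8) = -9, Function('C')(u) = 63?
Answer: -305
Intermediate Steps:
k = -17 (k = Add(-8, -9) = -17)
Function('r')(I) = Add(-6, Pow(I, 2), Mul(-5, I)) (Function('r')(I) = Add(Add(Pow(I, 2), Mul(-4, I)), Mul(Add(6, I), -1)) = Add(Add(Pow(I, 2), Mul(-4, I)), Add(-6, Mul(-1, I))) = Add(-6, Pow(I, 2), Mul(-5, I)))
Add(Function('C')(-4), Mul(-1, Function('r')(k))) = Add(63, Mul(-1, Add(-6, Pow(-17, 2), Mul(-5, -17)))) = Add(63, Mul(-1, Add(-6, 289, 85))) = Add(63, Mul(-1, 368)) = Add(63, -368) = -305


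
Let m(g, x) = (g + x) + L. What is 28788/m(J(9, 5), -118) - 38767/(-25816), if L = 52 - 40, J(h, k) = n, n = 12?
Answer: -369773455/1213352 ≈ -304.75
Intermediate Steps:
J(h, k) = 12
L = 12
m(g, x) = 12 + g + x (m(g, x) = (g + x) + 12 = 12 + g + x)
28788/m(J(9, 5), -118) - 38767/(-25816) = 28788/(12 + 12 - 118) - 38767/(-25816) = 28788/(-94) - 38767*(-1/25816) = 28788*(-1/94) + 38767/25816 = -14394/47 + 38767/25816 = -369773455/1213352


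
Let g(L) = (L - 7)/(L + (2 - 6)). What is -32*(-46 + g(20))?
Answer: 1446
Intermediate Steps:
g(L) = (-7 + L)/(-4 + L) (g(L) = (-7 + L)/(L - 4) = (-7 + L)/(-4 + L))
-32*(-46 + g(20)) = -32*(-46 + (-7 + 20)/(-4 + 20)) = -32*(-46 + 13/16) = -32*(-723/16) = 1446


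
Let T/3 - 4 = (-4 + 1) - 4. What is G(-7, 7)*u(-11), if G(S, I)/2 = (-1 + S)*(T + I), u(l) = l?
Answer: -352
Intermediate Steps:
T = -9 (T = 12 + 3*((-4 + 1) - 4) = 12 + 3*(-3 - 4) = 12 + 3*(-7) = 12 - 21 = -9)
G(S, I) = 2*(-1 + S)*(-9 + I) (G(S, I) = 2*((-1 + S)*(-9 + I)) = 2*(-1 + S)*(-9 + I))
G(-7, 7)*u(-11) = (18 - 18*(-7) - 2*7 + 2*7*(-7))*(-11) = (18 + 126 - 14 - 98)*(-11) = 32*(-11) = -352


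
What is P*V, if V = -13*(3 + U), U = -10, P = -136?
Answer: -12376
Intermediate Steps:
V = 91 (V = -13*(3 - 10) = -13*(-7) = 91)
P*V = -136*91 = -12376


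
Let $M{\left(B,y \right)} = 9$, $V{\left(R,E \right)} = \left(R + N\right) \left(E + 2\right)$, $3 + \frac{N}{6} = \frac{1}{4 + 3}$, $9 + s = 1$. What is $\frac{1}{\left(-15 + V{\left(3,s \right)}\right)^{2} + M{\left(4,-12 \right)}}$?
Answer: $\frac{49}{239562} \approx 0.00020454$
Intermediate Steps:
$s = -8$ ($s = -9 + 1 = -8$)
$N = - \frac{120}{7}$ ($N = -18 + \frac{6}{4 + 3} = -18 + \frac{6}{7} = - \frac{120}{7} \approx -17.143$)
$V{\left(R,E \right)} = \left(2 + E\right) \left(- \frac{120}{7} + R\right)$ ($V{\left(R,E \right)} = \left(R - \frac{120}{7}\right) \left(E + 2\right) = \left(- \frac{120}{7} + R\right) \left(2 + E\right) = \left(2 + E\right) \left(- \frac{120}{7} + R\right)$)
$\frac{1}{\left(-15 + V{\left(3,s \right)}\right)^{2} + M{\left(4,-12 \right)}} = \frac{1}{\left(-15 - - \frac{594}{7}\right)^{2} + 9} = \frac{1}{\left(-15 + \left(- \frac{240}{7} + 6 + \frac{960}{7} - 24\right)\right)^{2} + 9} = \frac{1}{\left(-15 + \frac{594}{7}\right)^{2} + 9} = \frac{1}{\left(\frac{489}{7}\right)^{2} + 9} = \frac{1}{\frac{239121}{49} + 9} = \frac{1}{\frac{239562}{49}} = \frac{49}{239562}$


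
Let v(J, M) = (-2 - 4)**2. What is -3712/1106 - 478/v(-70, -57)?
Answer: -165575/9954 ≈ -16.634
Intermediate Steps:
v(J, M) = 36 (v(J, M) = (-6)**2 = 36)
-3712/1106 - 478/v(-70, -57) = -3712/1106 - 478/36 = -3712*1/1106 - 478*1/36 = -1856/553 - 239/18 = -165575/9954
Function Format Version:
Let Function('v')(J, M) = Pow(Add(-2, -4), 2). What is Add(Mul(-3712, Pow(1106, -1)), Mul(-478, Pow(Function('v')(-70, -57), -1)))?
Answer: Rational(-165575, 9954) ≈ -16.634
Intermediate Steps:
Function('v')(J, M) = 36 (Function('v')(J, M) = Pow(-6, 2) = 36)
Add(Mul(-3712, Pow(1106, -1)), Mul(-478, Pow(Function('v')(-70, -57), -1))) = Add(Mul(-3712, Pow(1106, -1)), Mul(-478, Pow(36, -1))) = Add(Mul(-3712, Rational(1, 1106)), Mul(-478, Rational(1, 36))) = Add(Rational(-1856, 553), Rational(-239, 18)) = Rational(-165575, 9954)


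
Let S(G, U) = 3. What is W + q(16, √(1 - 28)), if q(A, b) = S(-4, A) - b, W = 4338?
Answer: 4341 - 3*I*√3 ≈ 4341.0 - 5.1962*I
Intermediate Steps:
q(A, b) = 3 - b
W + q(16, √(1 - 28)) = 4338 + (3 - √(1 - 28)) = 4338 + (3 - √(-27)) = 4338 + (3 - 3*I*√3) = 4341 - 3*I*√3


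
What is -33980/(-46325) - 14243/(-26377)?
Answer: 311219487/244382905 ≈ 1.2735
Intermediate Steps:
-33980/(-46325) - 14243/(-26377) = -33980*(-1/46325) - 14243*(-1/26377) = 6796/9265 + 14243/26377 = 311219487/244382905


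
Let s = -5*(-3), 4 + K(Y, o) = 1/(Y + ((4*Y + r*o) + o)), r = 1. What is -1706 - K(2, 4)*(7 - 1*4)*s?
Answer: -3057/2 ≈ -1528.5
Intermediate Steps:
K(Y, o) = -4 + 1/(2*o + 5*Y) (K(Y, o) = -4 + 1/(Y + ((4*Y + 1*o) + o)) = -4 + 1/(Y + ((4*Y + o) + o)) = -4 + 1/(Y + ((o + 4*Y) + o)) = -4 + 1/(Y + (2*o + 4*Y)) = -4 + 1/(2*o + 5*Y))
s = 15
-1706 - K(2, 4)*(7 - 1*4)*s = -1706 - ((1 - 20*2 - 8*4)/(2*4 + 5*2))*(7 - 1*4)*15 = -1706 - ((1 - 40 - 32)/(8 + 10))*(7 - 4)*15 = -1706 - (-71/18)*3*15 = -1706 - ((1/18)*(-71))*3*15 = -1706 - (-71/18*3)*15 = -1706 - (-71)*15/6 = -1706 - 1*(-355/2) = -1706 + 355/2 = -3057/2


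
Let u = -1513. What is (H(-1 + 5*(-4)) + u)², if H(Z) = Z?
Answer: 2353156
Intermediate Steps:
(H(-1 + 5*(-4)) + u)² = ((-1 + 5*(-4)) - 1513)² = ((-1 - 20) - 1513)² = (-21 - 1513)² = (-1534)² = 2353156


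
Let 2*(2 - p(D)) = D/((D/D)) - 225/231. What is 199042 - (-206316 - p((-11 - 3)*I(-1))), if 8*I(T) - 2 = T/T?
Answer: 249703677/616 ≈ 4.0536e+5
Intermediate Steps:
I(T) = 3/8 (I(T) = 1/4 + (T/T)/8 = 1/4 + (1/8)*1 = 1/4 + 1/8 = 3/8)
p(D) = 383/154 - D/2 (p(D) = 2 - (D/((D/D)) - 225/231)/2 = 2 - (D/1 - 225*1/231)/2 = 2 - (D*1 - 75/77)/2 = 2 - (D - 75/77)/2 = 2 - (-75/77 + D)/2 = 2 + (75/154 - D/2) = 383/154 - D/2)
199042 - (-206316 - p((-11 - 3)*I(-1))) = 199042 - (-206316 - (383/154 - (-11 - 3)*3/(2*8))) = 199042 - (-206316 - (383/154 - (-7)*3/8)) = 199042 - (-206316 - (383/154 - 1/2*(-21/4))) = 199042 - (-206316 - (383/154 + 21/8)) = 199042 - (-206316 - 1*3149/616) = 199042 - (-206316 - 3149/616) = 199042 - 1*(-127093805/616) = 199042 + 127093805/616 = 249703677/616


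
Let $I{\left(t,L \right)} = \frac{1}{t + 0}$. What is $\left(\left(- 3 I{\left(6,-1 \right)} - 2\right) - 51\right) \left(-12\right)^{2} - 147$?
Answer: $-7851$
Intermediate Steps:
$I{\left(t,L \right)} = \frac{1}{t}$
$\left(\left(- 3 I{\left(6,-1 \right)} - 2\right) - 51\right) \left(-12\right)^{2} - 147 = \left(\left(- \frac{3}{6} - 2\right) - 51\right) \left(-12\right)^{2} - 147 = \left(\left(\left(-3\right) \frac{1}{6} - 2\right) - 51\right) 144 - 147 = \left(\left(- \frac{1}{2} - 2\right) - 51\right) 144 - 147 = \left(- \frac{5}{2} - 51\right) 144 - 147 = \left(- \frac{107}{2}\right) 144 - 147 = -7704 - 147 = -7851$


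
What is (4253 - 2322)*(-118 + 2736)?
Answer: 5055358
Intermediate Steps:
(4253 - 2322)*(-118 + 2736) = 1931*2618 = 5055358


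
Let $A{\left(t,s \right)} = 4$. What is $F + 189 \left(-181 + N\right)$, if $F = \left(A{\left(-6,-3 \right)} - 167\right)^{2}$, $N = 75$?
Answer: $6535$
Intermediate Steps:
$F = 26569$ ($F = \left(4 - 167\right)^{2} = \left(-163\right)^{2} = 26569$)
$F + 189 \left(-181 + N\right) = 26569 + 189 \left(-181 + 75\right) = 26569 + 189 \left(-106\right) = 26569 - 20034 = 6535$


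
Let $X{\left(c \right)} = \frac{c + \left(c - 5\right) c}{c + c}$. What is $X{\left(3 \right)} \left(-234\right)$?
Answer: $117$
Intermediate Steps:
$X{\left(c \right)} = \frac{c + c \left(-5 + c\right)}{2 c}$ ($X{\left(c \right)} = \frac{c + \left(c - 5\right) c}{2 c} = \left(c + \left(-5 + c\right) c\right) \frac{1}{2 c} = \left(c + c \left(-5 + c\right)\right) \frac{1}{2 c} = \frac{c + c \left(-5 + c\right)}{2 c}$)
$X{\left(3 \right)} \left(-234\right) = \left(-2 + \frac{1}{2} \cdot 3\right) \left(-234\right) = \left(-2 + \frac{3}{2}\right) \left(-234\right) = \left(- \frac{1}{2}\right) \left(-234\right) = 117$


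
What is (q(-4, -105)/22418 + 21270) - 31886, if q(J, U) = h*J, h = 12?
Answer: -118994768/11209 ≈ -10616.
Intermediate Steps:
q(J, U) = 12*J
(q(-4, -105)/22418 + 21270) - 31886 = ((12*(-4))/22418 + 21270) - 31886 = (-48*1/22418 + 21270) - 31886 = (-24/11209 + 21270) - 31886 = 238415406/11209 - 31886 = -118994768/11209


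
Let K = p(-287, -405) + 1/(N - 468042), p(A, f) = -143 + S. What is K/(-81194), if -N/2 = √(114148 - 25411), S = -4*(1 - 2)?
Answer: 5074958623911/2964432979684384 - √88737/8893298939053152 ≈ 0.0017119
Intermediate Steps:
S = 4 (S = -4*(-1) = 4)
p(A, f) = -139 (p(A, f) = -143 + 4 = -139)
N = -2*√88737 (N = -2*√(114148 - 25411) = -2*√88737 ≈ -595.78)
K = -139 + 1/(-468042 - 2*√88737) (K = -139 + 1/(-2*√88737 - 468042) = -139 + 1/(-468042 - 2*√88737) ≈ -139.00)
K/(-81194) = (-5074958623911/36510493136 + √88737/109531479408)/(-81194) = (-5074958623911/36510493136 + √88737/109531479408)*(-1/81194) = 5074958623911/2964432979684384 - √88737/8893298939053152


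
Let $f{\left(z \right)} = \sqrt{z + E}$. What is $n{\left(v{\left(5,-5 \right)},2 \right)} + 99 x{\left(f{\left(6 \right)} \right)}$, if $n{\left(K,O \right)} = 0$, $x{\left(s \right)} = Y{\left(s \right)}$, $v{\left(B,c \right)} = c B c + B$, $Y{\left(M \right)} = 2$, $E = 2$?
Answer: $198$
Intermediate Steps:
$f{\left(z \right)} = \sqrt{2 + z}$ ($f{\left(z \right)} = \sqrt{z + 2} = \sqrt{2 + z}$)
$v{\left(B,c \right)} = B + B c^{2}$ ($v{\left(B,c \right)} = B c c + B = B c^{2} + B = B + B c^{2}$)
$x{\left(s \right)} = 2$
$n{\left(v{\left(5,-5 \right)},2 \right)} + 99 x{\left(f{\left(6 \right)} \right)} = 0 + 99 \cdot 2 = 0 + 198 = 198$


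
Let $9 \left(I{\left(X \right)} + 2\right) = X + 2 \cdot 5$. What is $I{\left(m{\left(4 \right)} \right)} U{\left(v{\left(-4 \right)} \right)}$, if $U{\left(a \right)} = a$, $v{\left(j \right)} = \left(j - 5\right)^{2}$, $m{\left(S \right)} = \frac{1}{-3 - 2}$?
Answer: $- \frac{369}{5} \approx -73.8$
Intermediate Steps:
$m{\left(S \right)} = - \frac{1}{5}$ ($m{\left(S \right)} = \frac{1}{-5} = - \frac{1}{5}$)
$v{\left(j \right)} = \left(-5 + j\right)^{2}$
$I{\left(X \right)} = - \frac{8}{9} + \frac{X}{9}$ ($I{\left(X \right)} = -2 + \frac{X + 2 \cdot 5}{9} = -2 + \frac{X + 10}{9} = -2 + \frac{10 + X}{9} = -2 + \left(\frac{10}{9} + \frac{X}{9}\right) = - \frac{8}{9} + \frac{X}{9}$)
$I{\left(m{\left(4 \right)} \right)} U{\left(v{\left(-4 \right)} \right)} = \left(- \frac{8}{9} + \frac{1}{9} \left(- \frac{1}{5}\right)\right) \left(-5 - 4\right)^{2} = \left(- \frac{8}{9} - \frac{1}{45}\right) \left(-9\right)^{2} = \left(- \frac{41}{45}\right) 81 = - \frac{369}{5}$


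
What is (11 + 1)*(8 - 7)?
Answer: 12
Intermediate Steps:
(11 + 1)*(8 - 7) = 12*1 = 12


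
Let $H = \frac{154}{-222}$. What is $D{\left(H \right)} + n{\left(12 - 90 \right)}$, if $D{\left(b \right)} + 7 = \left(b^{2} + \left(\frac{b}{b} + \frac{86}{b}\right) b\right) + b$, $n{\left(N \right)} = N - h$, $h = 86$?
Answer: $- \frac{1058450}{12321} \approx -85.906$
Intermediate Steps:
$n{\left(N \right)} = -86 + N$ ($n{\left(N \right)} = N - 86 = -86 + N$)
$H = - \frac{77}{111}$ ($H = 154 \left(- \frac{1}{222}\right) = - \frac{77}{111} \approx -0.69369$)
$D{\left(b \right)} = -7 + b + b^{2} + b \left(1 + \frac{86}{b}\right)$ ($D{\left(b \right)} = -7 + \left(\left(b^{2} + \left(\frac{b}{b} + \frac{86}{b}\right) b\right) + b\right) = -7 + \left(\left(b^{2} + \left(1 + \frac{86}{b}\right) b\right) + b\right) = -7 + \left(\left(b^{2} + b \left(1 + \frac{86}{b}\right)\right) + b\right) = -7 + \left(b + b^{2} + b \left(1 + \frac{86}{b}\right)\right) = -7 + b + b^{2} + b \left(1 + \frac{86}{b}\right)$)
$D{\left(H \right)} + n{\left(12 - 90 \right)} = \left(79 + \left(- \frac{77}{111}\right)^{2} + 2 \left(- \frac{77}{111}\right)\right) + \left(-86 + \left(12 - 90\right)\right) = \left(79 + \frac{5929}{12321} - \frac{154}{111}\right) + \left(-86 + \left(12 - 90\right)\right) = \frac{962194}{12321} - 164 = - \frac{1058450}{12321}$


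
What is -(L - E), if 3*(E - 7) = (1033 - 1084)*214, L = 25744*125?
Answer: -3221631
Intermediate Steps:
L = 3218000
E = -3631 (E = 7 + ((1033 - 1084)*214)/3 = 7 + (-51*214)/3 = 7 + (⅓)*(-10914) = 7 - 3638 = -3631)
-(L - E) = -(3218000 - 1*(-3631)) = -(3218000 + 3631) = -1*3221631 = -3221631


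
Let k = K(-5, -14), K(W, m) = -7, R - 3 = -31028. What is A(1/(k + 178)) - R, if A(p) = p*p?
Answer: 907202026/29241 ≈ 31025.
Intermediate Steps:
R = -31025 (R = 3 - 31028 = -31025)
k = -7
A(p) = p²
A(1/(k + 178)) - R = (1/(-7 + 178))² - 1*(-31025) = (1/171)² + 31025 = 1/29241 + 31025 = 907202026/29241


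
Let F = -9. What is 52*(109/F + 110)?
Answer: 45812/9 ≈ 5090.2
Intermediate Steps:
52*(109/F + 110) = 52*(109/(-9) + 110) = 52*(109*(-⅑) + 110) = 52*(-109/9 + 110) = 52*(881/9) = 45812/9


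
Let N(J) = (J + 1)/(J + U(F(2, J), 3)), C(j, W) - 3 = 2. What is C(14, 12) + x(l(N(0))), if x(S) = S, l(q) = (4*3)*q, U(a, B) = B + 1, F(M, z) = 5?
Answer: 8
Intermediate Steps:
C(j, W) = 5 (C(j, W) = 3 + 2 = 5)
U(a, B) = 1 + B
N(J) = (1 + J)/(4 + J) (N(J) = (J + 1)/(J + (1 + 3)) = (1 + J)/(J + 4) = (1 + J)/(4 + J))
l(q) = 12*q
C(14, 12) + x(l(N(0))) = 5 + 12*((1 + 0)/(4 + 0)) = 5 + 12*(1/4) = 5 + 12*((¼)*1) = 5 + 12*(¼) = 5 + 3 = 8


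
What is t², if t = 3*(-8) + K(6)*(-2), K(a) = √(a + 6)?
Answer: 624 + 192*√3 ≈ 956.55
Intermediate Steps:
K(a) = √(6 + a)
t = -24 - 4*√3 (t = 3*(-8) + √(6 + 6)*(-2) = -24 + √12*(-2) = -24 + (2*√3)*(-2) = -24 - 4*√3 ≈ -30.928)
t² = (-24 - 4*√3)²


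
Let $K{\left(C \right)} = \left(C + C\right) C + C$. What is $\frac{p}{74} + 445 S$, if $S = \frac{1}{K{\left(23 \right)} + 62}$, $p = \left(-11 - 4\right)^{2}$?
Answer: $\frac{290105}{84582} \approx 3.4299$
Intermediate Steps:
$K{\left(C \right)} = C + 2 C^{2}$ ($K{\left(C \right)} = 2 C C + C = 2 C^{2} + C = C + 2 C^{2}$)
$p = 225$ ($p = \left(-15\right)^{2} = 225$)
$S = \frac{1}{1143}$ ($S = \frac{1}{23 \left(1 + 2 \cdot 23\right) + 62} = \frac{1}{23 \left(1 + 46\right) + 62} = \frac{1}{23 \cdot 47 + 62} = \frac{1}{1081 + 62} = \frac{1}{1143} \approx 0.00087489$)
$\frac{p}{74} + 445 S = \frac{225}{74} + 445 \cdot \frac{1}{1143} = 225 \cdot \frac{1}{74} + \frac{445}{1143} = \frac{225}{74} + \frac{445}{1143} = \frac{290105}{84582}$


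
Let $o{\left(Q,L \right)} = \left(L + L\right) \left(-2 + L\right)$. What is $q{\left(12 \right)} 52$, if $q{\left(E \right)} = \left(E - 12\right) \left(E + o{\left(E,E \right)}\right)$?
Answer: $0$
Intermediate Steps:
$o{\left(Q,L \right)} = 2 L \left(-2 + L\right)$
$q{\left(E \right)} = \left(-12 + E\right) \left(E + 2 E \left(-2 + E\right)\right)$ ($q{\left(E \right)} = \left(E - 12\right) \left(E + 2 E \left(-2 + E\right)\right) = \left(-12 + E\right) \left(E + 2 E \left(-2 + E\right)\right)$)
$q{\left(12 \right)} 52 = 12 \left(36 - 324 + 2 \cdot 12^{2}\right) 52 = 12 \left(36 - 324 + 2 \cdot 144\right) 52 = 12 \left(36 - 324 + 288\right) 52 = 12 \cdot 0 \cdot 52 = 0 \cdot 52 = 0$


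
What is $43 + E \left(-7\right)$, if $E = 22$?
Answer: $-111$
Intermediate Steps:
$43 + E \left(-7\right) = 43 + 22 \left(-7\right) = 43 - 154 = -111$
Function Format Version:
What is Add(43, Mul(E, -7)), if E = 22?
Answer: -111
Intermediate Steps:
Add(43, Mul(E, -7)) = Add(43, Mul(22, -7)) = Add(43, -154) = -111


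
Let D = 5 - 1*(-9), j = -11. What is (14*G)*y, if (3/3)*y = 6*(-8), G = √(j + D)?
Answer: -672*√3 ≈ -1163.9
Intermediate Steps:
D = 14 (D = 5 + 9 = 14)
G = √3 (G = √(-11 + 14) = √3 ≈ 1.7320)
y = -48 (y = 6*(-8) = -48)
(14*G)*y = (14*√3)*(-48) = -672*√3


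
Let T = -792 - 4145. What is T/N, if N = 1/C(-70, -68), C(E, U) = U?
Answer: 335716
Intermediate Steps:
N = -1/68 (N = 1/(-68) = -1/68 ≈ -0.014706)
T = -4937
T/N = -4937/(-1/68) = -4937*(-68) = 335716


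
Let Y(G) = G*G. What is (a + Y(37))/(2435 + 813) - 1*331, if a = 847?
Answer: -134109/406 ≈ -330.32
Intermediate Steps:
Y(G) = G**2
(a + Y(37))/(2435 + 813) - 1*331 = (847 + 37**2)/(2435 + 813) - 1*331 = (847 + 1369)/3248 - 331 = 2216*(1/3248) - 331 = 277/406 - 331 = -134109/406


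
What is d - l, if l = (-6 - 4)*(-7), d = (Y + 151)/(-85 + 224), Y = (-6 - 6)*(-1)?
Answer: -9567/139 ≈ -68.827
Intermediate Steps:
Y = 12 (Y = -12*(-1) = 12)
d = 163/139 (d = (12 + 151)/(-85 + 224) = 163/139 ≈ 1.1727)
l = 70 (l = -10*(-7) = 70)
d - l = 163/139 - 1*70 = 163/139 - 70 = -9567/139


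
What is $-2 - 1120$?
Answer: $-1122$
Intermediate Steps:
$-2 - 1120 = -1122$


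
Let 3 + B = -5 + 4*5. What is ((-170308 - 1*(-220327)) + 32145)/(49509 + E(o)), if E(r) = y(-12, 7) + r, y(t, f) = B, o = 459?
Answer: 6847/4165 ≈ 1.6439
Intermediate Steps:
B = 12 (B = -3 + (-5 + 4*5) = -3 + (-5 + 20) = -3 + 15 = 12)
y(t, f) = 12
E(r) = 12 + r
((-170308 - 1*(-220327)) + 32145)/(49509 + E(o)) = ((-170308 - 1*(-220327)) + 32145)/(49509 + (12 + 459)) = ((-170308 + 220327) + 32145)/(49509 + 471) = (50019 + 32145)/49980 = 82164*(1/49980) = 6847/4165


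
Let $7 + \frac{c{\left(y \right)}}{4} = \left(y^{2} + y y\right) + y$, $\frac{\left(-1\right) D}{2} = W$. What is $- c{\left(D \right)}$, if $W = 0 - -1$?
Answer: $4$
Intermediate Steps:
$W = 1$ ($W = 0 + 1 = 1$)
$D = -2$ ($D = \left(-2\right) 1 = -2$)
$c{\left(y \right)} = -28 + 4 y + 8 y^{2}$ ($c{\left(y \right)} = -28 + 4 \left(\left(y^{2} + y y\right) + y\right) = -28 + 4 \left(\left(y^{2} + y^{2}\right) + y\right) = -28 + 4 \left(2 y^{2} + y\right) = -28 + 4 \left(y + 2 y^{2}\right) = -28 + \left(4 y + 8 y^{2}\right) = -28 + 4 y + 8 y^{2}$)
$- c{\left(D \right)} = - (-28 + 4 \left(-2\right) + 8 \left(-2\right)^{2}) = - (-28 - 8 + 8 \cdot 4) = - (-28 - 8 + 32) = \left(-1\right) \left(-4\right) = 4$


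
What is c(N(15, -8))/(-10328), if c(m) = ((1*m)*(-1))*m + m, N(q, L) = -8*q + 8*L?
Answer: 4255/1291 ≈ 3.2959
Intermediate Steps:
c(m) = m - m² (c(m) = (m*(-1))*m + m = (-m)*m + m = -m² + m = m - m²)
c(N(15, -8))/(-10328) = ((-8*15 + 8*(-8))*(1 - (-8*15 + 8*(-8))))/(-10328) = ((-120 - 64)*(1 - (-120 - 64)))*(-1/10328) = -184*(1 - 1*(-184))*(-1/10328) = -184*(1 + 184)*(-1/10328) = -184*185*(-1/10328) = -34040*(-1/10328) = 4255/1291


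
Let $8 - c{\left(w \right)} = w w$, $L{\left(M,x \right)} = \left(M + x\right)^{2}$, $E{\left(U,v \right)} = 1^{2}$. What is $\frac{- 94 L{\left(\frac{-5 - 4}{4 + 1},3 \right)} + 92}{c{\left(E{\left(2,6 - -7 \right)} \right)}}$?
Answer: $- \frac{1084}{175} \approx -6.1943$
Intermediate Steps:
$E{\left(U,v \right)} = 1$
$c{\left(w \right)} = 8 - w^{2}$ ($c{\left(w \right)} = 8 - w w = 8 - w^{2}$)
$\frac{- 94 L{\left(\frac{-5 - 4}{4 + 1},3 \right)} + 92}{c{\left(E{\left(2,6 - -7 \right)} \right)}} = \frac{- 94 \left(\frac{-5 - 4}{4 + 1} + 3\right)^{2} + 92}{8 - 1^{2}} = \frac{- 94 \left(- \frac{9}{5} + 3\right)^{2} + 92}{8 - 1} = \frac{- 94 \left(\left(-9\right) \frac{1}{5} + 3\right)^{2} + 92}{8 - 1} = \frac{- 94 \left(- \frac{9}{5} + 3\right)^{2} + 92}{7} = \left(- 94 \left(\frac{6}{5}\right)^{2} + 92\right) \frac{1}{7} = \left(\left(-94\right) \frac{36}{25} + 92\right) \frac{1}{7} = \left(- \frac{3384}{25} + 92\right) \frac{1}{7} = \left(- \frac{1084}{25}\right) \frac{1}{7} = - \frac{1084}{175}$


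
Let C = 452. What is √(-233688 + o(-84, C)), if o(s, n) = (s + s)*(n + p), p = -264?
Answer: 2*I*√66318 ≈ 515.05*I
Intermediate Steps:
o(s, n) = 2*s*(-264 + n) (o(s, n) = (s + s)*(n - 264) = (2*s)*(-264 + n) = 2*s*(-264 + n))
√(-233688 + o(-84, C)) = √(-233688 + 2*(-84)*(-264 + 452)) = √(-233688 + 2*(-84)*188) = √(-233688 - 31584) = √(-265272) = 2*I*√66318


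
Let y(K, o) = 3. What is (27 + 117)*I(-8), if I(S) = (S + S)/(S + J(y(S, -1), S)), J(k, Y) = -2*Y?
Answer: -288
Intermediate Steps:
I(S) = -2 (I(S) = (S + S)/(S - 2*S) = (2*S)/((-S)) = (2*S)*(-1/S) = -2)
(27 + 117)*I(-8) = (27 + 117)*(-2) = 144*(-2) = -288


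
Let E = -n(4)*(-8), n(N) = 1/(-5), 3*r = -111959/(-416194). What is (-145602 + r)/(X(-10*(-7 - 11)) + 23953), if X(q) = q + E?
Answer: -908979622025/150650158374 ≈ -6.0337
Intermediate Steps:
r = 111959/1248582 (r = (-111959/(-416194))/3 = (-111959*(-1/416194))/3 = (⅓)*(111959/416194) = 111959/1248582 ≈ 0.089669)
n(N) = -⅕
E = -8/5 (E = -1*(-⅕)*(-8) = (⅕)*(-8) = -8/5 ≈ -1.6000)
X(q) = -8/5 + q (X(q) = q - 8/5 = -8/5 + q)
(-145602 + r)/(X(-10*(-7 - 11)) + 23953) = (-145602 + 111959/1248582)/((-8/5 - 10*(-7 - 11)) + 23953) = -181795924405/(1248582*((-8/5 - 10*(-18)) + 23953)) = -181795924405/(1248582*((-8/5 + 180) + 23953)) = -181795924405/(1248582*(892/5 + 23953)) = -181795924405/(1248582*120657/5) = -181795924405/1248582*5/120657 = -908979622025/150650158374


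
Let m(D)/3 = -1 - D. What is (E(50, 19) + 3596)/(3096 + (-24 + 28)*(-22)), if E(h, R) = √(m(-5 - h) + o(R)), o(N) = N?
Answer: 899/752 + √181/3008 ≈ 1.2000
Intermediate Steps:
m(D) = -3 - 3*D (m(D) = 3*(-1 - D) = -3 - 3*D)
E(h, R) = √(12 + R + 3*h) (E(h, R) = √((-3 - 3*(-5 - h)) + R) = √((-3 + (15 + 3*h)) + R) = √((12 + 3*h) + R) = √(12 + R + 3*h))
(E(50, 19) + 3596)/(3096 + (-24 + 28)*(-22)) = (√(12 + 19 + 3*50) + 3596)/(3096 + (-24 + 28)*(-22)) = (√(12 + 19 + 150) + 3596)/(3096 + 4*(-22)) = (√181 + 3596)/(3096 - 88) = (3596 + √181)/3008 = (3596 + √181)*(1/3008) = 899/752 + √181/3008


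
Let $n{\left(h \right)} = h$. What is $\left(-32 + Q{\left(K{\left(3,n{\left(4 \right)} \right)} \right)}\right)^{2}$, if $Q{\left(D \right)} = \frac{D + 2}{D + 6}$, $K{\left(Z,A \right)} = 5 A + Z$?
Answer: $\frac{815409}{841} \approx 969.57$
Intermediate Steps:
$K{\left(Z,A \right)} = Z + 5 A$
$Q{\left(D \right)} = \frac{2 + D}{6 + D}$
$\left(-32 + Q{\left(K{\left(3,n{\left(4 \right)} \right)} \right)}\right)^{2} = \left(-32 + \frac{2 + \left(3 + 5 \cdot 4\right)}{6 + \left(3 + 5 \cdot 4\right)}\right)^{2} = \left(-32 + \frac{2 + \left(3 + 20\right)}{6 + \left(3 + 20\right)}\right)^{2} = \left(-32 + \frac{2 + 23}{6 + 23}\right)^{2} = \left(-32 + \frac{1}{29} \cdot 25\right)^{2} = \left(-32 + \frac{25}{29}\right)^{2} = \left(- \frac{903}{29}\right)^{2} = \frac{815409}{841}$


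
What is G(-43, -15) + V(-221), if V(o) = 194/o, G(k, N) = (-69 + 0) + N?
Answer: -18758/221 ≈ -84.878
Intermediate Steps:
G(k, N) = -69 + N
G(-43, -15) + V(-221) = (-69 - 15) + 194/(-221) = -84 + 194*(-1/221) = -84 - 194/221 = -18758/221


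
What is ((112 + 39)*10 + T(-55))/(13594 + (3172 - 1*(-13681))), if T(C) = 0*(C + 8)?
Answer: 1510/30447 ≈ 0.049594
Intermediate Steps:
T(C) = 0 (T(C) = 0*(8 + C) = 0)
((112 + 39)*10 + T(-55))/(13594 + (3172 - 1*(-13681))) = ((112 + 39)*10 + 0)/(13594 + (3172 - 1*(-13681))) = (151*10 + 0)/(13594 + (3172 + 13681)) = (1510 + 0)/(13594 + 16853) = 1510/30447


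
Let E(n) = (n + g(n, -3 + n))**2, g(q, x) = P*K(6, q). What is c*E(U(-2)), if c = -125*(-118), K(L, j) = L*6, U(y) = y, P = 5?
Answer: 467339000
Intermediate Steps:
K(L, j) = 6*L
g(q, x) = 180 (g(q, x) = 5*(6*6) = 5*36 = 180)
c = 14750
E(n) = (180 + n)**2 (E(n) = (n + 180)**2 = (180 + n)**2)
c*E(U(-2)) = 14750*(180 - 2)**2 = 14750*178**2 = 14750*31684 = 467339000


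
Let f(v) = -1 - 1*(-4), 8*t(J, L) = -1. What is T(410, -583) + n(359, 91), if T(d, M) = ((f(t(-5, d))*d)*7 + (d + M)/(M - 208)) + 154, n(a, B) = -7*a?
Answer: 4944714/791 ≈ 6251.2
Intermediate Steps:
t(J, L) = -⅛ (t(J, L) = (⅛)*(-1) = -⅛)
f(v) = 3 (f(v) = -1 + 4 = 3)
T(d, M) = 154 + 21*d + (M + d)/(-208 + M) (T(d, M) = ((3*d)*7 + (d + M)/(M - 208)) + 154 = (21*d + (M + d)/(-208 + M)) + 154 = 154 + 21*d + (M + d)/(-208 + M))
T(410, -583) + n(359, 91) = (-32032 - 4367*410 + 155*(-583) + 21*(-583)*410)/(-208 - 583) - 7*359 = (-32032 - 1790470 - 90365 - 5019630)/(-791) - 2513 = -1/791*(-6932497) - 2513 = 6932497/791 - 2513 = 4944714/791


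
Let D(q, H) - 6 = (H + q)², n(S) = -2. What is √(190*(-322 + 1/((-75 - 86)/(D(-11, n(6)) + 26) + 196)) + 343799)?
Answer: √48206206237/413 ≈ 531.62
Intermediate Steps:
D(q, H) = 6 + (H + q)²
√(190*(-322 + 1/((-75 - 86)/(D(-11, n(6)) + 26) + 196)) + 343799) = √(190*(-322 + 1/((-75 - 86)/((6 + (-2 - 11)²) + 26) + 196)) + 343799) = √(190*(-322 + 1/(-161/((6 + (-13)²) + 26) + 196)) + 343799) = √(190*(-322 + 1/(-161/((6 + 169) + 26) + 196)) + 343799) = √(190*(-322 + 1/(-161/(175 + 26) + 196)) + 343799) = √(190*(-322 + 1/(-161/201 + 196)) + 343799) = √(190*(-322 + 1/(39235/201)) + 343799) = √(190*(-322 + 201/39235) + 343799) = √(190*(-12633469/39235) + 343799) = √(-25266938/413 + 343799) = √(116722049/413) = √48206206237/413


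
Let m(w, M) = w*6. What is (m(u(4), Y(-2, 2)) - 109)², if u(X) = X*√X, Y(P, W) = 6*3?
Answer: 3721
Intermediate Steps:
Y(P, W) = 18
u(X) = X^(3/2)
m(w, M) = 6*w
(m(u(4), Y(-2, 2)) - 109)² = (6*4^(3/2) - 109)² = (6*8 - 109)² = (48 - 109)² = (-61)² = 3721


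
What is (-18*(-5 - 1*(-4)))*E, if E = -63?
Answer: -1134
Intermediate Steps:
(-18*(-5 - 1*(-4)))*E = -18*(-5 - 1*(-4))*(-63) = -18*(-5 + 4)*(-63) = -18*(-1)*(-63) = 18*(-63) = -1134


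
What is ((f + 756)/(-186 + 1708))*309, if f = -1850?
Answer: -169023/761 ≈ -222.11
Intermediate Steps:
((f + 756)/(-186 + 1708))*309 = ((-1850 + 756)/(-186 + 1708))*309 = -1094/1522*309 = -1094*1/1522*309 = -547/761*309 = -169023/761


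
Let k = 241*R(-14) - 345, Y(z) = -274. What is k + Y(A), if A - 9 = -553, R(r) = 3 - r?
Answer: 3478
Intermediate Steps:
A = -544 (A = 9 - 553 = -544)
k = 3752 (k = 241*(3 - 1*(-14)) - 345 = 241*(3 + 14) - 345 = 241*17 - 345 = 4097 - 345 = 3752)
k + Y(A) = 3752 - 274 = 3478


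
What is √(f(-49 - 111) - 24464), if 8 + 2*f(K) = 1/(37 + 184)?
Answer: I*√4780165910/442 ≈ 156.42*I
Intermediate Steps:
f(K) = -1767/442 (f(K) = -4 + 1/(2*(37 + 184)) = -4 + (½)/221 = -4 + (½)*(1/221) = -4 + 1/442 = -1767/442)
√(f(-49 - 111) - 24464) = √(-1767/442 - 24464) = √(-10814855/442) = I*√4780165910/442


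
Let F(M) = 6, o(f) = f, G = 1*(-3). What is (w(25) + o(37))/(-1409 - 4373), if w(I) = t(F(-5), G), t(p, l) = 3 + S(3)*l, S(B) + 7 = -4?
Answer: -73/5782 ≈ -0.012625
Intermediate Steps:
G = -3
S(B) = -11 (S(B) = -7 - 4 = -11)
t(p, l) = 3 - 11*l
w(I) = 36 (w(I) = 3 - 11*(-3) = 3 + 33 = 36)
(w(25) + o(37))/(-1409 - 4373) = (36 + 37)/(-1409 - 4373) = 73/(-5782) = 73*(-1/5782) = -73/5782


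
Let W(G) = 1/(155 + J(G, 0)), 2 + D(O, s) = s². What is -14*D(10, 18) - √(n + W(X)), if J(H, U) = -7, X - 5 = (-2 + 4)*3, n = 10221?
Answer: -4508 - √55970233/74 ≈ -4609.1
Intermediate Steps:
D(O, s) = -2 + s²
X = 11 (X = 5 + (-2 + 4)*3 = 5 + 2*3 = 5 + 6 = 11)
W(G) = 1/148 (W(G) = 1/(155 - 7) = 1/148)
-14*D(10, 18) - √(n + W(X)) = -14*(-2 + 18²) - √(10221 + 1/148) = -14*(-2 + 324) - √(1512709/148) = -14*322 - √55970233/74 = -4508 - √55970233/74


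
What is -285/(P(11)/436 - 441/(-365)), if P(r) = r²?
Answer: -45354900/236441 ≈ -191.82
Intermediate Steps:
-285/(P(11)/436 - 441/(-365)) = -285/(11²/436 - 441/(-365)) = -285/(121*(1/436) - 441*(-1/365)) = -285/(121/436 + 441/365) = -285/236441/159140 = -285*159140/236441 = -45354900/236441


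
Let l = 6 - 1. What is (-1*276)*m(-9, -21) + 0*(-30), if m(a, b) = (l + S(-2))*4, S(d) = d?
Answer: -3312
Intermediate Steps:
l = 5
m(a, b) = 12 (m(a, b) = (5 - 2)*4 = 3*4 = 12)
(-1*276)*m(-9, -21) + 0*(-30) = -1*276*12 + 0*(-30) = -276*12 + 0 = -3312 + 0 = -3312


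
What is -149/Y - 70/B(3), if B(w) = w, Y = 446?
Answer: -31667/1338 ≈ -23.667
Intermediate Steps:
-149/Y - 70/B(3) = -149/446 - 70/3 = -31667/1338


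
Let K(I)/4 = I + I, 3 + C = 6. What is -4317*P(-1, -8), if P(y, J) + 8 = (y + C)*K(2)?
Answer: -103608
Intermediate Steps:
C = 3 (C = -3 + 6 = 3)
K(I) = 8*I (K(I) = 4*(I + I) = 4*(2*I) = 8*I)
P(y, J) = 40 + 16*y (P(y, J) = -8 + (y + 3)*(8*2) = -8 + (3 + y)*16 = -8 + (48 + 16*y) = 40 + 16*y)
-4317*P(-1, -8) = -4317*(40 + 16*(-1)) = -4317*(40 - 16) = -4317*24 = -103608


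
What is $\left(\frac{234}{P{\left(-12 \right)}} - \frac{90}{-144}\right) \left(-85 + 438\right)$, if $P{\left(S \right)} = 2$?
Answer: $\frac{332173}{8} \approx 41522.0$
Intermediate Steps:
$\left(\frac{234}{P{\left(-12 \right)}} - \frac{90}{-144}\right) \left(-85 + 438\right) = \left(\frac{234}{2} - \frac{90}{-144}\right) \left(-85 + 438\right) = \left(234 \cdot \frac{1}{2} - - \frac{5}{8}\right) 353 = \left(117 + \frac{5}{8}\right) 353 = \frac{941}{8} \cdot 353 = \frac{332173}{8}$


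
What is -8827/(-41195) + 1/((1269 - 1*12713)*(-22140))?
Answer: 63899955529/298216678320 ≈ 0.21427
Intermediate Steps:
-8827/(-41195) + 1/((1269 - 1*12713)*(-22140)) = -8827*(-1/41195) - 1/22140/(1269 - 12713) = 1261/5885 - 1/22140/(-11444) = 1261/5885 - 1/11444*(-1/22140) = 1261/5885 + 1/253370160 = 63899955529/298216678320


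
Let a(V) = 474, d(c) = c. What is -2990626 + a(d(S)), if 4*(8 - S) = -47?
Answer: -2990152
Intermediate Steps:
S = 79/4 (S = 8 - ¼*(-47) = 8 + 47/4 = 79/4 ≈ 19.750)
-2990626 + a(d(S)) = -2990626 + 474 = -2990152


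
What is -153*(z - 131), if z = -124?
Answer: 39015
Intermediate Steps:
-153*(z - 131) = -153*(-124 - 131) = -153*(-255) = 39015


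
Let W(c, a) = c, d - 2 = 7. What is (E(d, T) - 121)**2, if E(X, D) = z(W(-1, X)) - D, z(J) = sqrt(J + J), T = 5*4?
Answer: (141 - I*sqrt(2))**2 ≈ 19879.0 - 398.8*I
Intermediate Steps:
d = 9 (d = 2 + 7 = 9)
T = 20
z(J) = sqrt(2)*sqrt(J) (z(J) = sqrt(2*J) = sqrt(2)*sqrt(J))
E(X, D) = -D + I*sqrt(2) (E(X, D) = sqrt(2)*sqrt(-1) - D = sqrt(2)*I - D = I*sqrt(2) - D = -D + I*sqrt(2))
(E(d, T) - 121)**2 = ((-1*20 + I*sqrt(2)) - 121)**2 = ((-20 + I*sqrt(2)) - 121)**2 = (-141 + I*sqrt(2))**2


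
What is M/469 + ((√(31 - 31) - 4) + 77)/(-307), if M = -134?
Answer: -1125/2149 ≈ -0.52350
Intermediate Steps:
M/469 + ((√(31 - 31) - 4) + 77)/(-307) = -134/469 + ((√(31 - 31) - 4) + 77)/(-307) = -134*1/469 + ((√0 - 4) + 77)*(-1/307) = -2/7 + ((0 - 4) + 77)*(-1/307) = -2/7 + (-4 + 77)*(-1/307) = -2/7 + 73*(-1/307) = -2/7 - 73/307 = -1125/2149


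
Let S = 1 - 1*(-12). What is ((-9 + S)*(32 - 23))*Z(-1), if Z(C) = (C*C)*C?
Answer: -36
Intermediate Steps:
S = 13 (S = 1 + 12 = 13)
Z(C) = C³ (Z(C) = C²*C = C³)
((-9 + S)*(32 - 23))*Z(-1) = ((-9 + 13)*(32 - 23))*(-1)³ = (4*9)*(-1) = 36*(-1) = -36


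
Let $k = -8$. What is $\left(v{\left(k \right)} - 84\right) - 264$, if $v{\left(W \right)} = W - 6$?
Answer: $-362$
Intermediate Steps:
$v{\left(W \right)} = -6 + W$
$\left(v{\left(k \right)} - 84\right) - 264 = \left(\left(-6 - 8\right) - 84\right) - 264 = \left(-14 - 84\right) - 264 = -98 - 264 = -362$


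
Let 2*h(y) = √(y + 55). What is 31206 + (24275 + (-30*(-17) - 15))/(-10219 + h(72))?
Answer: 13034099342182/417711717 - 49540*√127/417711717 ≈ 31204.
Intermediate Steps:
h(y) = √(55 + y)/2 (h(y) = √(y + 55)/2 = √(55 + y)/2)
31206 + (24275 + (-30*(-17) - 15))/(-10219 + h(72)) = 31206 + (24275 + (-30*(-17) - 15))/(-10219 + √(55 + 72)/2) = 31206 + (24275 + (510 - 15))/(-10219 + √127/2) = 31206 + (24275 + 495)/(-10219 + √127/2) = 31206 + 24770/(-10219 + √127/2)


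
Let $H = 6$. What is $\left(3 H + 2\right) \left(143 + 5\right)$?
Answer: $2960$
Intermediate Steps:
$\left(3 H + 2\right) \left(143 + 5\right) = \left(3 \cdot 6 + 2\right) \left(143 + 5\right) = \left(18 + 2\right) 148 = 20 \cdot 148 = 2960$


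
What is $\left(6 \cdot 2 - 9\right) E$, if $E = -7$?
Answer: $-21$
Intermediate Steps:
$\left(6 \cdot 2 - 9\right) E = \left(6 \cdot 2 - 9\right) \left(-7\right) = \left(12 - 9\right) \left(-7\right) = 3 \left(-7\right) = -21$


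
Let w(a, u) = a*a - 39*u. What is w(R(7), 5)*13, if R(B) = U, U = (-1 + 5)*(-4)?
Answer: 793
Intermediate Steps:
U = -16 (U = 4*(-4) = -16)
R(B) = -16
w(a, u) = a² - 39*u
w(R(7), 5)*13 = ((-16)² - 39*5)*13 = (256 - 195)*13 = 61*13 = 793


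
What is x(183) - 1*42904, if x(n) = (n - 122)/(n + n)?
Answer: -257423/6 ≈ -42904.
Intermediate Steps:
x(n) = (-122 + n)/(2*n) (x(n) = (-122 + n)/((2*n)) = (-122 + n)*(1/(2*n)) = (-122 + n)/(2*n))
x(183) - 1*42904 = (½)*(-122 + 183)/183 - 1*42904 = (½)*(1/183)*61 - 42904 = ⅙ - 42904 = -257423/6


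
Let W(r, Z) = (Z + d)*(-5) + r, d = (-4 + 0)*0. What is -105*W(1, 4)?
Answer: 1995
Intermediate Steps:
d = 0 (d = -4*0 = 0)
W(r, Z) = r - 5*Z (W(r, Z) = (Z + 0)*(-5) + r = Z*(-5) + r = -5*Z + r = r - 5*Z)
-105*W(1, 4) = -105*(1 - 5*4) = -105*(1 - 20) = -105*(-19) = 1995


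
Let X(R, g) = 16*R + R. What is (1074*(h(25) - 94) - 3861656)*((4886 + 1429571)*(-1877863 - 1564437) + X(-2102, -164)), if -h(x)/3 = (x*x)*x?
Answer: 268155657702241997908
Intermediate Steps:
X(R, g) = 17*R
h(x) = -3*x**3 (h(x) = -3*x*x*x = -3*x**2*x = -3*x**3)
(1074*(h(25) - 94) - 3861656)*((4886 + 1429571)*(-1877863 - 1564437) + X(-2102, -164)) = (1074*(-3*25**3 - 94) - 3861656)*((4886 + 1429571)*(-1877863 - 1564437) + 17*(-2102)) = (1074*(-3*15625 - 94) - 3861656)*(1434457*(-3442300) - 35734) = (1074*(-46875 - 94) - 3861656)*(-4937831331100 - 35734) = (1074*(-46969) - 3861656)*(-4937831366834) = (-50444706 - 3861656)*(-4937831366834) = -54306362*(-4937831366834) = 268155657702241997908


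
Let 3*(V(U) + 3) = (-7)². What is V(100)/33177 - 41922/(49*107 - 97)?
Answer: -2086166371/256093263 ≈ -8.1461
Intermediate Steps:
V(U) = 40/3 (V(U) = -3 + (⅓)*(-7)² = -3 + (⅓)*49 = -3 + 49/3 = 40/3)
V(100)/33177 - 41922/(49*107 - 97) = (40/3)/33177 - 41922/(49*107 - 97) = (40/3)*(1/33177) - 41922/(5243 - 97) = 40/99531 - 41922/5146 = 40/99531 - 41922*1/5146 = 40/99531 - 20961/2573 = -2086166371/256093263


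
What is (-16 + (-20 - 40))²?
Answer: 5776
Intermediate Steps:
(-16 + (-20 - 40))² = (-16 - 60)² = (-76)² = 5776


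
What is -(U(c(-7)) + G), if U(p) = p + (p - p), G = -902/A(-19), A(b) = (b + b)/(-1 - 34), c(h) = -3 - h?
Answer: 15709/19 ≈ 826.79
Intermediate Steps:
A(b) = -2*b/35 (A(b) = (2*b)/(-35) = (2*b)*(-1/35) = -2*b/35)
G = -15785/19 (G = -902/((-2/35*(-19))) = -902/38/35 = -902*35/38 = -15785/19 ≈ -830.79)
U(p) = p (U(p) = p + 0 = p)
-(U(c(-7)) + G) = -((-3 - 1*(-7)) - 15785/19) = -((-3 + 7) - 15785/19) = -(4 - 15785/19) = -1*(-15709/19) = 15709/19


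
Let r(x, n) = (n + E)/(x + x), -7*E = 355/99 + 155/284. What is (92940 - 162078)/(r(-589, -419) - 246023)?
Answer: 2289895361424/8148429385705 ≈ 0.28102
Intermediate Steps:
E = -16595/28116 (E = -(355/99 + 155/284)/7 = -⅐*116165/28116 = -16595/28116 ≈ -0.59023)
r(x, n) = (-16595/28116 + n)/(2*x) (r(x, n) = (n - 16595/28116)/(x + x) = (-16595/28116 + n)/((2*x)) = (-16595/28116 + n)*(1/(2*x)) = (-16595/28116 + n)/(2*x))
(92940 - 162078)/(r(-589, -419) - 246023) = (92940 - 162078)/((1/56232)*(-16595 + 28116*(-419))/(-589) - 246023) = -69138/((1/56232)*(-1/589)*(-16595 - 11780604) - 246023) = -69138/((1/56232)*(-1/589)*(-11797199) - 246023) = -69138/(11797199/33120648 - 246023) = -69138/(-8148429385705/33120648) = -69138*(-33120648/8148429385705) = 2289895361424/8148429385705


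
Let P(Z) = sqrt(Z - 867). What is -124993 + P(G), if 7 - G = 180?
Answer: -124993 + 4*I*sqrt(65) ≈ -1.2499e+5 + 32.249*I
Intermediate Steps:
G = -173 (G = 7 - 1*180 = 7 - 180 = -173)
P(Z) = sqrt(-867 + Z)
-124993 + P(G) = -124993 + sqrt(-867 - 173) = -124993 + sqrt(-1040) = -124993 + 4*I*sqrt(65)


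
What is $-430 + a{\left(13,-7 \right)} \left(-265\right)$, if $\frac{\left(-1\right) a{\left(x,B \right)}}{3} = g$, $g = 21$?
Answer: $16265$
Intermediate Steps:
$a{\left(x,B \right)} = -63$ ($a{\left(x,B \right)} = \left(-3\right) 21 = -63$)
$-430 + a{\left(13,-7 \right)} \left(-265\right) = -430 - -16695 = -430 + 16695 = 16265$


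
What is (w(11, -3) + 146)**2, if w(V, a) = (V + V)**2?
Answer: 396900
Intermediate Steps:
w(V, a) = 4*V**2 (w(V, a) = (2*V)**2 = 4*V**2)
(w(11, -3) + 146)**2 = (4*11**2 + 146)**2 = (4*121 + 146)**2 = (484 + 146)**2 = 630**2 = 396900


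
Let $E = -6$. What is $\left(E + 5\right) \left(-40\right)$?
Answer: $40$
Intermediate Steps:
$\left(E + 5\right) \left(-40\right) = \left(-6 + 5\right) \left(-40\right) = \left(-1\right) \left(-40\right) = 40$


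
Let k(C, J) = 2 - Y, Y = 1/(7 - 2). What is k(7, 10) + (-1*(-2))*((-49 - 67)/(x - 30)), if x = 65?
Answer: -169/35 ≈ -4.8286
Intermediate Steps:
Y = ⅕ (Y = 1/5 = ⅕ ≈ 0.20000)
k(C, J) = 9/5 (k(C, J) = 2 - 1*⅕ = 2 - ⅕ = 9/5)
k(7, 10) + (-1*(-2))*((-49 - 67)/(x - 30)) = 9/5 + (-1*(-2))*((-49 - 67)/(65 - 30)) = 9/5 + 2*(-116/35) = 9/5 - 232/35 = -169/35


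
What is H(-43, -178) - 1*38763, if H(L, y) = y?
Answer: -38941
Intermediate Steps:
H(-43, -178) - 1*38763 = -178 - 1*38763 = -178 - 38763 = -38941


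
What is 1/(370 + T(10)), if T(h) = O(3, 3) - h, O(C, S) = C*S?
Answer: 1/369 ≈ 0.0027100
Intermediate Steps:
T(h) = 9 - h (T(h) = 3*3 - h = 9 - h)
1/(370 + T(10)) = 1/(370 + (9 - 1*10)) = 1/(370 + (9 - 10)) = 1/(370 - 1) = 1/369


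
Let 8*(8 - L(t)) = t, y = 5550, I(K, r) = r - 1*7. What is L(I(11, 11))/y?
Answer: 1/740 ≈ 0.0013514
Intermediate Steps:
I(K, r) = -7 + r (I(K, r) = r - 7 = -7 + r)
L(t) = 8 - t/8
L(I(11, 11))/y = (8 - (-7 + 11)/8)/5550 = (8 - ⅛*4)*(1/5550) = (8 - ½)*(1/5550) = (15/2)*(1/5550) = 1/740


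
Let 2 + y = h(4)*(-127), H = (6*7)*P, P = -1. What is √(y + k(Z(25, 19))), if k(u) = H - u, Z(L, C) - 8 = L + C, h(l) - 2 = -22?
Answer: 2*√611 ≈ 49.437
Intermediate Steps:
h(l) = -20 (h(l) = 2 - 22 = -20)
Z(L, C) = 8 + C + L (Z(L, C) = 8 + (L + C) = 8 + (C + L) = 8 + C + L)
H = -42 (H = (6*7)*(-1) = 42*(-1) = -42)
k(u) = -42 - u
y = 2538 (y = -2 - 20*(-127) = -2 + 2540 = 2538)
√(y + k(Z(25, 19))) = √(2538 + (-42 - (8 + 19 + 25))) = √(2538 + (-42 - 1*52)) = √(2538 + (-42 - 52)) = √(2538 - 94) = √2444 = 2*√611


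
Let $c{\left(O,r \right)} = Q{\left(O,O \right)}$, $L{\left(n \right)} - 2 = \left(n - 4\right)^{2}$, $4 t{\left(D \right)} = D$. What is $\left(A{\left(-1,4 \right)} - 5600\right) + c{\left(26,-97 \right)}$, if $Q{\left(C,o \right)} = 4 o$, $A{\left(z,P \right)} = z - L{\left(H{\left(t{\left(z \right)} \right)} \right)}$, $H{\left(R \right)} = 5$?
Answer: $-5500$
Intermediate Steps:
$t{\left(D \right)} = \frac{D}{4}$
$L{\left(n \right)} = 2 + \left(-4 + n\right)^{2}$ ($L{\left(n \right)} = 2 + \left(n - 4\right)^{2} = 2 + \left(-4 + n\right)^{2}$)
$A{\left(z,P \right)} = -3 + z$ ($A{\left(z,P \right)} = z - \left(2 + \left(-4 + 5\right)^{2}\right) = z - \left(2 + 1^{2}\right) = z - \left(2 + 1\right) = z - 3 = -3 + z$)
$c{\left(O,r \right)} = 4 O$
$\left(A{\left(-1,4 \right)} - 5600\right) + c{\left(26,-97 \right)} = \left(\left(-3 - 1\right) - 5600\right) + 4 \cdot 26 = \left(-4 - 5600\right) + 104 = -5604 + 104 = -5500$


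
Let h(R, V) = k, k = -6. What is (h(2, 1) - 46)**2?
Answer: 2704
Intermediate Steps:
h(R, V) = -6
(h(2, 1) - 46)**2 = (-6 - 46)**2 = (-52)**2 = 2704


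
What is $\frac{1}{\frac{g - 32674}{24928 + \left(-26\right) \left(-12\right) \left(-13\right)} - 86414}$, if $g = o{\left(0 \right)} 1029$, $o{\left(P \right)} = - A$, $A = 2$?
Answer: $- \frac{5218}{450916935} \approx -1.1572 \cdot 10^{-5}$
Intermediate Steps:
$o{\left(P \right)} = -2$ ($o{\left(P \right)} = \left(-1\right) 2 = -2$)
$g = -2058$ ($g = \left(-2\right) 1029 = -2058$)
$\frac{1}{\frac{g - 32674}{24928 + \left(-26\right) \left(-12\right) \left(-13\right)} - 86414} = \frac{1}{\frac{-2058 - 32674}{24928 + \left(-26\right) \left(-12\right) \left(-13\right)} - 86414} = \frac{1}{- \frac{34732}{24928 + 312 \left(-13\right)} - 86414} = \frac{1}{- \frac{34732}{24928 - 4056} - 86414} = \frac{1}{- \frac{34732}{20872} - 86414} = \frac{1}{\left(-34732\right) \frac{1}{20872} - 86414} = \frac{1}{- \frac{8683}{5218} - 86414} = \frac{1}{- \frac{450916935}{5218}} = - \frac{5218}{450916935}$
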